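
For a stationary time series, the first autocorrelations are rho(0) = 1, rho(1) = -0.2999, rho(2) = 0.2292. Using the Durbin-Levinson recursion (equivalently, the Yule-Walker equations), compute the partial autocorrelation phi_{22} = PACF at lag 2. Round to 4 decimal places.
\phi_{22} = 0.1530

The PACF at lag k is phi_{kk}, the last component of the solution
to the Yule-Walker system G_k phi = r_k where
  (G_k)_{ij} = rho(|i - j|), (r_k)_i = rho(i), i,j = 1..k.
Equivalently, Durbin-Levinson gives phi_{kk} iteratively:
  phi_{11} = rho(1)
  phi_{kk} = [rho(k) - sum_{j=1..k-1} phi_{k-1,j} rho(k-j)]
            / [1 - sum_{j=1..k-1} phi_{k-1,j} rho(j)],
  phi_{k,j} = phi_{k-1,j} - phi_{kk} phi_{k-1,k-j},  j = 1..k-1.
Step k = 1:
  phi_11 = rho(1) = -0.2999.
Step k = 2:
  phi_22 = [rho(2) - phi_11 rho(1)] / [1 - phi_11 rho(1)] = [0.2292 - (-0.2999)(-0.2999)] / [1 - (-0.2999)(-0.2999)]
         = 0.13925999 / 0.91005999 = 0.153.
Therefore phi_{22} = 0.1530.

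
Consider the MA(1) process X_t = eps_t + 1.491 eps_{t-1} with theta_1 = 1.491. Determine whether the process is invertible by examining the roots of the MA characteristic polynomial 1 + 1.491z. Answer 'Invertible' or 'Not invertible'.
\text{Not invertible}

The MA(q) characteristic polynomial is P(z) = 1 + 1.491z.
Invertibility requires all roots to lie outside the unit circle, i.e. |z| > 1 for every root.
This is linear in z: 1 + (1.491) z = 0  =>  z = -1/(1.491) = -0.670691,  |z| = 0.670691.
Moduli of all roots: 0.6707.
All moduli strictly greater than 1? No.
Verdict: Not invertible.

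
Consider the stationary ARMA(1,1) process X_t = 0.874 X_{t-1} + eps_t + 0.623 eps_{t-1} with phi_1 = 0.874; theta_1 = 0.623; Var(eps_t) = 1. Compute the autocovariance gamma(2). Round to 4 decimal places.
\gamma(2) = 8.5582

Multiply the model equation by X_{t-k} and take expectations. With theta_0 = psi_0 = 1 and psi_j the MA(infinity) weights, this gives
  gamma(k) - sum_i phi_i gamma(k-i) = c_k,
  c_k = sigma^2 * sum_{j=k..q} theta_j psi_{j-k}   (c_k = 0 for k > q),
using gamma(-m) = gamma(m).
psi-weights needed (psi_j = theta_j + sum_i phi_i psi_{j-i}):
  psi_1 = theta_1 + phi_1 = 0.623 + (0.874) = 1.497
Right-hand sides:
  c_0 = sigma^2 (1 + theta_1 psi_1) = 1 * (1 + (0.623)(1.497)) = 1 * 1.932631 = 1.932631
  c_1 = sigma^2 theta_1 = 1 * (0.623) = 0.623
  c_2 = 0
Equations for k = 0 and k = 1 (AR order 1):
  gamma(0) = phi_1 gamma(1) + c_0
  gamma(1) = phi_1 gamma(0) + c_1
Substituting the second into the first: gamma(0) (1 - phi_1^2) = c_0 + phi_1 c_1, so
  gamma(0) = (c_0 + phi_1 c_1) / (1 - phi_1^2) = (1.932631 + (0.874)(0.623)) / (1 - (0.874)^2) = 2.477133 / 0.236124 = 10.490814.
  gamma(1) = phi_1 gamma(0) + c_1 = (0.874)(10.490814) + (0.623) = 9.791972.
For k = 2 (> q): gamma(2) = phi_1 gamma(1) = (0.874)(9.791972) = 8.558183.
Therefore gamma(2) = 8.5582 (to 4 decimal places).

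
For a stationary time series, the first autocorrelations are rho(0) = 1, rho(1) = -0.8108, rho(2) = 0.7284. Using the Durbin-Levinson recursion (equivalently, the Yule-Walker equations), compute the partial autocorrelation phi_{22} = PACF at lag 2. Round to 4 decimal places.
\phi_{22} = 0.2072

The PACF at lag k is phi_{kk}, the last component of the solution
to the Yule-Walker system G_k phi = r_k where
  (G_k)_{ij} = rho(|i - j|), (r_k)_i = rho(i), i,j = 1..k.
Equivalently, Durbin-Levinson gives phi_{kk} iteratively:
  phi_{11} = rho(1)
  phi_{kk} = [rho(k) - sum_{j=1..k-1} phi_{k-1,j} rho(k-j)]
            / [1 - sum_{j=1..k-1} phi_{k-1,j} rho(j)],
  phi_{k,j} = phi_{k-1,j} - phi_{kk} phi_{k-1,k-j},  j = 1..k-1.
Step k = 1:
  phi_11 = rho(1) = -0.8108.
Step k = 2:
  phi_22 = [rho(2) - phi_11 rho(1)] / [1 - phi_11 rho(1)] = [0.7284 - (-0.8108)(-0.8108)] / [1 - (-0.8108)(-0.8108)]
         = 0.07100336 / 0.34260336 = 0.2072.
Therefore phi_{22} = 0.2072.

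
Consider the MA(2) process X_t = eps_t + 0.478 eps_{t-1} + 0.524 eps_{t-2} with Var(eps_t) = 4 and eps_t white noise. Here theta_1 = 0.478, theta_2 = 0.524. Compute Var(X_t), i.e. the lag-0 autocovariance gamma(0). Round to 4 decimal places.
\gamma(0) = 6.0122

For an MA(q) process X_t = eps_t + sum_i theta_i eps_{t-i} with
Var(eps_t) = sigma^2, the variance is
  gamma(0) = sigma^2 * (1 + sum_i theta_i^2).
  sum_i theta_i^2 = (0.478)^2 + (0.524)^2 = 0.228484 + 0.274576 = 0.50306.
  gamma(0) = 4 * (1 + 0.50306) = 4 * 1.50306 = 6.01224, which rounds to 6.0122.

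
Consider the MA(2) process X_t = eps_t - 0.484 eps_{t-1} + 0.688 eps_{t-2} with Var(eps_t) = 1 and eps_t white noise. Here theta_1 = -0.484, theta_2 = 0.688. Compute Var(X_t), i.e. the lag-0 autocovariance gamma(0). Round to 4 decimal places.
\gamma(0) = 1.7076

For an MA(q) process X_t = eps_t + sum_i theta_i eps_{t-i} with
Var(eps_t) = sigma^2, the variance is
  gamma(0) = sigma^2 * (1 + sum_i theta_i^2).
  sum_i theta_i^2 = (-0.484)^2 + (0.688)^2 = 0.234256 + 0.473344 = 0.7076.
  gamma(0) = 1 * (1 + 0.7076) = 1 * 1.7076 = 1.7076.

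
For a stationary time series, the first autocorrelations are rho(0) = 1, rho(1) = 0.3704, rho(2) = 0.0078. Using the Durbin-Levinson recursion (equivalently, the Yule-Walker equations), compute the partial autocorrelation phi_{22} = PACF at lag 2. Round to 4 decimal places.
\phi_{22} = -0.1500

The PACF at lag k is phi_{kk}, the last component of the solution
to the Yule-Walker system G_k phi = r_k where
  (G_k)_{ij} = rho(|i - j|), (r_k)_i = rho(i), i,j = 1..k.
Equivalently, Durbin-Levinson gives phi_{kk} iteratively:
  phi_{11} = rho(1)
  phi_{kk} = [rho(k) - sum_{j=1..k-1} phi_{k-1,j} rho(k-j)]
            / [1 - sum_{j=1..k-1} phi_{k-1,j} rho(j)],
  phi_{k,j} = phi_{k-1,j} - phi_{kk} phi_{k-1,k-j},  j = 1..k-1.
Step k = 1:
  phi_11 = rho(1) = 0.3704.
Step k = 2:
  phi_22 = [rho(2) - phi_11 rho(1)] / [1 - phi_11 rho(1)] = [0.0078 - (0.3704)(0.3704)] / [1 - (0.3704)(0.3704)]
         = -0.12939616 / 0.86280384 = -0.15.
Therefore phi_{22} = -0.1500.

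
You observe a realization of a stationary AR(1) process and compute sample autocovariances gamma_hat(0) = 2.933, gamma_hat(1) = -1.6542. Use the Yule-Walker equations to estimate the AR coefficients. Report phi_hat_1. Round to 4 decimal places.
\hat\phi_{1} = -0.5640

The Yule-Walker equations for an AR(p) process read, in matrix form,
  Gamma_p phi = r_p,   with   (Gamma_p)_{ij} = gamma(|i - j|),
                       (r_p)_i = gamma(i),   i,j = 1..p.
Substitute the sample gammas (Toeplitz matrix and right-hand side of size 1):
  Gamma_p = [[2.933]]
  r_p     = [-1.6542]
With p = 1 this is the single equation gamma(0) phi_1 = gamma(1):
  phi_hat_1 = gamma(1) / gamma(0) = -1.6542 / 2.933 = -0.5640.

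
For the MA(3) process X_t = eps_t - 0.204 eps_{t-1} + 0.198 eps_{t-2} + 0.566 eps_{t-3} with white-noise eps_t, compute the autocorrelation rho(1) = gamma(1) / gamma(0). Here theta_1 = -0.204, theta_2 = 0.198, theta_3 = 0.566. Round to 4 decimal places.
\rho(1) = -0.0944

For an MA(q) process with theta_0 = 1, the autocovariance is
  gamma(k) = sigma^2 * sum_{i=0..q-k} theta_i * theta_{i+k},
and rho(k) = gamma(k) / gamma(0). Sigma^2 cancels.
  numerator   = (1)*(-0.204) + (-0.204)*(0.198) + (0.198)*(0.566) = -0.132324.
  denominator = (1)^2 + (-0.204)^2 + (0.198)^2 + (0.566)^2 = 1.401176.
  rho(1) = -0.132324 / 1.401176 = -0.0944.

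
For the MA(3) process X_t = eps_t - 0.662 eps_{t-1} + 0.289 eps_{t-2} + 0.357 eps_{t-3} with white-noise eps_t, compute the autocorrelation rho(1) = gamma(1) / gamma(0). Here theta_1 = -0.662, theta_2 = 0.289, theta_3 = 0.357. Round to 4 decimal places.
\rho(1) = -0.4549

For an MA(q) process with theta_0 = 1, the autocovariance is
  gamma(k) = sigma^2 * sum_{i=0..q-k} theta_i * theta_{i+k},
and rho(k) = gamma(k) / gamma(0). Sigma^2 cancels.
  numerator   = (1)*(-0.662) + (-0.662)*(0.289) + (0.289)*(0.357) = -0.750145.
  denominator = (1)^2 + (-0.662)^2 + (0.289)^2 + (0.357)^2 = 1.649214.
  rho(1) = -0.750145 / 1.649214 = -0.4549.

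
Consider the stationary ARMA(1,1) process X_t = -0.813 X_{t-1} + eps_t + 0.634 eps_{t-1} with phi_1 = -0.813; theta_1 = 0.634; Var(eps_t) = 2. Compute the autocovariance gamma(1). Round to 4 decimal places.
\gamma(1) = -0.5117

Multiply the model equation by X_{t-k} and take expectations. With theta_0 = psi_0 = 1 and psi_j the MA(infinity) weights, this gives
  gamma(k) - sum_i phi_i gamma(k-i) = c_k,
  c_k = sigma^2 * sum_{j=k..q} theta_j psi_{j-k}   (c_k = 0 for k > q),
using gamma(-m) = gamma(m).
psi-weights needed (psi_j = theta_j + sum_i phi_i psi_{j-i}):
  psi_1 = theta_1 + phi_1 = 0.634 + (-0.813) = -0.179
Right-hand sides:
  c_0 = sigma^2 (1 + theta_1 psi_1) = 2 * (1 + (0.634)(-0.179)) = 2 * 0.886514 = 1.773028
  c_1 = sigma^2 theta_1 = 2 * (0.634) = 1.268
  c_2 = 0
Equations for k = 0 and k = 1 (AR order 1):
  gamma(0) = phi_1 gamma(1) + c_0
  gamma(1) = phi_1 gamma(0) + c_1
Substituting the second into the first: gamma(0) (1 - phi_1^2) = c_0 + phi_1 c_1, so
  gamma(0) = (c_0 + phi_1 c_1) / (1 - phi_1^2) = (1.773028 + (-0.813)(1.268)) / (1 - (-0.813)^2) = 0.742144 / 0.339031 = 2.189015.
  gamma(1) = phi_1 gamma(0) + c_1 = (-0.813)(2.189015) + (1.268) = -0.511669.
Therefore gamma(1) = -0.5117 (to 4 decimal places).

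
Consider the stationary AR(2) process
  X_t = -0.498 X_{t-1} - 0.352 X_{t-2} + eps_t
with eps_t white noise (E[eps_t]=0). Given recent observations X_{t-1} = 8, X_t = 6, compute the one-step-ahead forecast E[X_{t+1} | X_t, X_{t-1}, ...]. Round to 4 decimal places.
E[X_{t+1} \mid \mathcal F_t] = -5.8040

For an AR(p) model X_t = c + sum_i phi_i X_{t-i} + eps_t, the
one-step-ahead conditional mean is
  E[X_{t+1} | X_t, ...] = c + sum_i phi_i X_{t+1-i}.
Substitute known values:
  E[X_{t+1} | ...] = (-0.498) * (6) + (-0.352) * (8)
                   = -5.8040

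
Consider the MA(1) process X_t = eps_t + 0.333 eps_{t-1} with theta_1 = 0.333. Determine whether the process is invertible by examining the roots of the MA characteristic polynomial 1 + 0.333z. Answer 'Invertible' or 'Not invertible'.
\text{Invertible}

The MA(q) characteristic polynomial is P(z) = 1 + 0.333z.
Invertibility requires all roots to lie outside the unit circle, i.e. |z| > 1 for every root.
This is linear in z: 1 + (0.333) z = 0  =>  z = -1/(0.333) = -3.003003,  |z| = 3.003003.
Moduli of all roots: 3.0030.
All moduli strictly greater than 1? Yes.
Verdict: Invertible.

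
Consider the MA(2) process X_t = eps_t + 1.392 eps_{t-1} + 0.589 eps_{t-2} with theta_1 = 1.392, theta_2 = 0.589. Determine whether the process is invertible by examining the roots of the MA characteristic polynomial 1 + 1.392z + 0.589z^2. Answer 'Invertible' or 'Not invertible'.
\text{Invertible}

The MA(q) characteristic polynomial is P(z) = 1 + 1.392z + 0.589z^2.
Invertibility requires all roots to lie outside the unit circle, i.e. |z| > 1 for every root.
Set 1 + (1.392) z + (0.589) z^2 = 0, i.e. a z^2 + b z + c = 0 with a = 0.589, b = 1.392, c = 1.
Discriminant D = b^2 - 4ac = (1.392)^2 - 4*(0.589)*1 = 1.937664 - (2.356) = -0.418336.
D < 0, so the roots are the complex-conjugate pair z = (-b +/- i sqrt(-D)) / (2a) = -1.1817 +/- 0.5491i.
For a conjugate pair |z|^2 = z * conj(z) = (product of roots) = c/a = 1/(0.589) = 1.697793, so |z| = sqrt(1.697793) = 1.303 for both roots.
Moduli of all roots: 1.3030, 1.3030.
All moduli strictly greater than 1? Yes.
Verdict: Invertible.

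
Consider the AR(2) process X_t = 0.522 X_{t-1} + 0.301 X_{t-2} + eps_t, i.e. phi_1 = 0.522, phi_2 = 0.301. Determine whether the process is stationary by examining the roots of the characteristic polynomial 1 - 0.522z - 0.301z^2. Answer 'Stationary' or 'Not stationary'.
\text{Stationary}

The AR(p) characteristic polynomial is P(z) = 1 - 0.522z - 0.301z^2.
Stationarity requires all roots to lie outside the unit circle, i.e. |z| > 1 for every root.
Set 1 + (-0.522) z + (-0.301) z^2 = 0, i.e. a z^2 + b z + c = 0 with a = -0.301, b = -0.522, c = 1.
Discriminant D = b^2 - 4ac = (-0.522)^2 - 4*(-0.301)*1 = 0.272484 - (-1.204) = 1.476484.
D >= 0, so the roots are real: z = (-b +/- sqrt(D)) / (2a) = (0.522 +/- 1.215107) / (-0.602).
  z_1 = (0.522 + 1.215107) / (-0.602) = -2.8856,   |z_1| = 2.8856.
  z_2 = (0.522 - 1.215107) / (-0.602) = 1.1513,   |z_2| = 1.1513.
Moduli of all roots: 2.8856, 1.1513.
All moduli strictly greater than 1? Yes.
Verdict: Stationary.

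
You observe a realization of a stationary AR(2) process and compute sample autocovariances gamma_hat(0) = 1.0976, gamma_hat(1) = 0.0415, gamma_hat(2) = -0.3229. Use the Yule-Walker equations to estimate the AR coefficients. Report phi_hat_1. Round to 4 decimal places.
\hat\phi_{1} = 0.0490

The Yule-Walker equations for an AR(p) process read, in matrix form,
  Gamma_p phi = r_p,   with   (Gamma_p)_{ij} = gamma(|i - j|),
                       (r_p)_i = gamma(i),   i,j = 1..p.
Substitute the sample gammas (Toeplitz matrix and right-hand side of size 2):
  Gamma_p = [[1.0976, 0.0415], [0.0415, 1.0976]]
  r_p     = [0.0415, -0.3229]
Written out:
  1.0976 phi_1 + 0.0415 phi_2 = 0.0415
  0.0415 phi_1 + 1.0976 phi_2 = -0.3229
Solve by Cramer's rule:
  det = gamma(0)^2 - gamma(1)^2 = (1.0976)^2 - (0.0415)^2 = 1.20472576 - 0.00172225 = 1.20300351
  phi_hat_1 = [gamma(1) gamma(0) - gamma(1) gamma(2)] / det = [(0.0415)(1.0976) - (0.0415)(-0.3229)] / 1.20300351 = 0.05895075 / 1.20300351 = 0.049
  phi_hat_2 = [gamma(0) gamma(2) - gamma(1)^2] / det = [(1.0976)(-0.3229) - (0.0415)^2] / 1.20300351 = -0.35613729 / 1.20300351 = -0.296
So phi_hat = [0.0490, -0.2960].
Therefore phi_hat_1 = 0.0490.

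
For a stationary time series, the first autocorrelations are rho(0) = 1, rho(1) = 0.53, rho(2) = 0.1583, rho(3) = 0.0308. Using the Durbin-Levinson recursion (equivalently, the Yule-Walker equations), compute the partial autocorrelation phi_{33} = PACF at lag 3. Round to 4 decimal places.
\phi_{33} = 0.0329

The PACF at lag k is phi_{kk}, the last component of the solution
to the Yule-Walker system G_k phi = r_k where
  (G_k)_{ij} = rho(|i - j|), (r_k)_i = rho(i), i,j = 1..k.
Equivalently, Durbin-Levinson gives phi_{kk} iteratively:
  phi_{11} = rho(1)
  phi_{kk} = [rho(k) - sum_{j=1..k-1} phi_{k-1,j} rho(k-j)]
            / [1 - sum_{j=1..k-1} phi_{k-1,j} rho(j)],
  phi_{k,j} = phi_{k-1,j} - phi_{kk} phi_{k-1,k-j},  j = 1..k-1.
Step k = 1:
  phi_11 = rho(1) = 0.53.
Step k = 2:
  phi_22 = [rho(2) - phi_11 rho(1)] / [1 - phi_11 rho(1)] = [0.1583 - (0.53)(0.53)] / [1 - (0.53)(0.53)]
         = -0.1226 / 0.7191 = -0.170491.
  Update: phi_21 = phi_11 - phi_22 phi_11 = 0.53 - (-0.170491)(0.53) = 0.62036.
Step k = 3:
  phi_33 = [rho(3) - phi_21 rho(2) - phi_22 rho(1)] / [1 - phi_21 rho(1) - phi_22 rho(2)]
    numerator   = 0.0308 - (0.62036)(0.1583) - (-0.170491)(0.53) = 0.02295716
    denominator = 1 - (0.62036)(0.53) - (-0.170491)(0.1583) = 0.69819782
  phi_33 = 0.02295716 / 0.69819782 = 0.0329.
Therefore phi_{33} = 0.0329.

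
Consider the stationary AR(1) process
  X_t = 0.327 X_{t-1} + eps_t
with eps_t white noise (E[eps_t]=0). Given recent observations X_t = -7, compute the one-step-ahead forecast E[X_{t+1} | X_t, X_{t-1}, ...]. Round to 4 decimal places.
E[X_{t+1} \mid \mathcal F_t] = -2.2890

For an AR(p) model X_t = c + sum_i phi_i X_{t-i} + eps_t, the
one-step-ahead conditional mean is
  E[X_{t+1} | X_t, ...] = c + sum_i phi_i X_{t+1-i}.
Substitute known values:
  E[X_{t+1} | ...] = (0.327) * (-7)
                   = -2.2890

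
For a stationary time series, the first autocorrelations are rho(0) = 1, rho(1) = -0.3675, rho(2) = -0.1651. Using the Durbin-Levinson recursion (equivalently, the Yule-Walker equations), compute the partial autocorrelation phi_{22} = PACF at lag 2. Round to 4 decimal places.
\phi_{22} = -0.3470

The PACF at lag k is phi_{kk}, the last component of the solution
to the Yule-Walker system G_k phi = r_k where
  (G_k)_{ij} = rho(|i - j|), (r_k)_i = rho(i), i,j = 1..k.
Equivalently, Durbin-Levinson gives phi_{kk} iteratively:
  phi_{11} = rho(1)
  phi_{kk} = [rho(k) - sum_{j=1..k-1} phi_{k-1,j} rho(k-j)]
            / [1 - sum_{j=1..k-1} phi_{k-1,j} rho(j)],
  phi_{k,j} = phi_{k-1,j} - phi_{kk} phi_{k-1,k-j},  j = 1..k-1.
Step k = 1:
  phi_11 = rho(1) = -0.3675.
Step k = 2:
  phi_22 = [rho(2) - phi_11 rho(1)] / [1 - phi_11 rho(1)] = [-0.1651 - (-0.3675)(-0.3675)] / [1 - (-0.3675)(-0.3675)]
         = -0.30015625 / 0.86494375 = -0.347.
Therefore phi_{22} = -0.3470.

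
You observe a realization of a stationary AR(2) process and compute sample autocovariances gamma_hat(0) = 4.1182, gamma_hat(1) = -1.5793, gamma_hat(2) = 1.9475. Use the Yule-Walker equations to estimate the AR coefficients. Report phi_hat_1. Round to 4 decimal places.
\hat\phi_{1} = -0.2370

The Yule-Walker equations for an AR(p) process read, in matrix form,
  Gamma_p phi = r_p,   with   (Gamma_p)_{ij} = gamma(|i - j|),
                       (r_p)_i = gamma(i),   i,j = 1..p.
Substitute the sample gammas (Toeplitz matrix and right-hand side of size 2):
  Gamma_p = [[4.1182, -1.5793], [-1.5793, 4.1182]]
  r_p     = [-1.5793, 1.9475]
Written out:
  4.1182 phi_1 - 1.5793 phi_2 = -1.5793
  -1.5793 phi_1 + 4.1182 phi_2 = 1.9475
Solve by Cramer's rule:
  det = gamma(0)^2 - gamma(1)^2 = (4.1182)^2 - (-1.5793)^2 = 16.95957124 - 2.49418849 = 14.46538275
  phi_hat_1 = [gamma(1) gamma(0) - gamma(1) gamma(2)] / det = [(-1.5793)(4.1182) - (-1.5793)(1.9475)] / 14.46538275 = -3.42818651 / 14.46538275 = -0.237
  phi_hat_2 = [gamma(0) gamma(2) - gamma(1)^2] / det = [(4.1182)(1.9475) - (-1.5793)^2] / 14.46538275 = 5.52600601 / 14.46538275 = 0.382
So phi_hat = [-0.2370, 0.3820].
Therefore phi_hat_1 = -0.2370.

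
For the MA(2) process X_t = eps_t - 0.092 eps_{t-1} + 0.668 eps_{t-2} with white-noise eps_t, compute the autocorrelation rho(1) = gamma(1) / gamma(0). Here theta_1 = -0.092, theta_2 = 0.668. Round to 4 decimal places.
\rho(1) = -0.1055

For an MA(q) process with theta_0 = 1, the autocovariance is
  gamma(k) = sigma^2 * sum_{i=0..q-k} theta_i * theta_{i+k},
and rho(k) = gamma(k) / gamma(0). Sigma^2 cancels.
  numerator   = (1)*(-0.092) + (-0.092)*(0.668) = -0.153456.
  denominator = (1)^2 + (-0.092)^2 + (0.668)^2 = 1.454688.
  rho(1) = -0.153456 / 1.454688 = -0.1055.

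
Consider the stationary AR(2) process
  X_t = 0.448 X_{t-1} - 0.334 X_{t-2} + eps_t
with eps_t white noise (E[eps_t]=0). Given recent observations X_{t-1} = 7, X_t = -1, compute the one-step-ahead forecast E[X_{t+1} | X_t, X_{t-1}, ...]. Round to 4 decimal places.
E[X_{t+1} \mid \mathcal F_t] = -2.7860

For an AR(p) model X_t = c + sum_i phi_i X_{t-i} + eps_t, the
one-step-ahead conditional mean is
  E[X_{t+1} | X_t, ...] = c + sum_i phi_i X_{t+1-i}.
Substitute known values:
  E[X_{t+1} | ...] = (0.448) * (-1) + (-0.334) * (7)
                   = -2.7860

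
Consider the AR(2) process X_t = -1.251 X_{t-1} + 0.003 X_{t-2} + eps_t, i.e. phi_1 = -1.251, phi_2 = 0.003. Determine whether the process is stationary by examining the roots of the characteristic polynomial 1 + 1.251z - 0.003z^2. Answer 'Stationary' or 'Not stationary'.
\text{Not stationary}

The AR(p) characteristic polynomial is P(z) = 1 + 1.251z - 0.003z^2.
Stationarity requires all roots to lie outside the unit circle, i.e. |z| > 1 for every root.
Set 1 + (1.251) z + (-0.003) z^2 = 0, i.e. a z^2 + b z + c = 0 with a = -0.003, b = 1.251, c = 1.
Discriminant D = b^2 - 4ac = (1.251)^2 - 4*(-0.003)*1 = 1.565001 - (-0.012) = 1.577001.
D >= 0, so the roots are real: z = (-b +/- sqrt(D)) / (2a) = (-1.251 +/- 1.255787) / (-0.006).
  z_1 = (-1.251 + 1.255787) / (-0.006) = -0.7978,   |z_1| = 0.7978.
  z_2 = (-1.251 - 1.255787) / (-0.006) = 417.7978,   |z_2| = 417.7978.
Moduli of all roots: 0.7978, 417.7978.
All moduli strictly greater than 1? No.
Verdict: Not stationary.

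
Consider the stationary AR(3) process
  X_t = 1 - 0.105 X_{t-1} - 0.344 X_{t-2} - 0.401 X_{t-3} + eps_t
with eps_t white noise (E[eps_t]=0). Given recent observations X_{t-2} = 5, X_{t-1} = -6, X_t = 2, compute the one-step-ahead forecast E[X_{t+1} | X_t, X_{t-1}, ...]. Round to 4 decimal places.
E[X_{t+1} \mid \mathcal F_t] = 0.8490

For an AR(p) model X_t = c + sum_i phi_i X_{t-i} + eps_t, the
one-step-ahead conditional mean is
  E[X_{t+1} | X_t, ...] = c + sum_i phi_i X_{t+1-i}.
Substitute known values:
  E[X_{t+1} | ...] = 1 + (-0.105) * (2) + (-0.344) * (-6) + (-0.401) * (5)
                   = 0.8490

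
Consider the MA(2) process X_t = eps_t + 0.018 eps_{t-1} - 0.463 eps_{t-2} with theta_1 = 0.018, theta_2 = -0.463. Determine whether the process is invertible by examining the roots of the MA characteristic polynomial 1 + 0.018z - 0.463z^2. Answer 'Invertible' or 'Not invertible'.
\text{Invertible}

The MA(q) characteristic polynomial is P(z) = 1 + 0.018z - 0.463z^2.
Invertibility requires all roots to lie outside the unit circle, i.e. |z| > 1 for every root.
Set 1 + (0.018) z + (-0.463) z^2 = 0, i.e. a z^2 + b z + c = 0 with a = -0.463, b = 0.018, c = 1.
Discriminant D = b^2 - 4ac = (0.018)^2 - 4*(-0.463)*1 = 0.000324 - (-1.852) = 1.852324.
D >= 0, so the roots are real: z = (-b +/- sqrt(D)) / (2a) = (-0.018 +/- 1.361001) / (-0.926).
  z_1 = (-0.018 + 1.361001) / (-0.926) = -1.4503,   |z_1| = 1.4503.
  z_2 = (-0.018 - 1.361001) / (-0.926) = 1.4892,   |z_2| = 1.4892.
Moduli of all roots: 1.4503, 1.4892.
All moduli strictly greater than 1? Yes.
Verdict: Invertible.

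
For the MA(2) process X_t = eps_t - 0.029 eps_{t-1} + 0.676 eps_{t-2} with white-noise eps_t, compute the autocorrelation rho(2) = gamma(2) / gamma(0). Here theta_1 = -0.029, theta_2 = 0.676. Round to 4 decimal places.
\rho(2) = 0.4637

For an MA(q) process with theta_0 = 1, the autocovariance is
  gamma(k) = sigma^2 * sum_{i=0..q-k} theta_i * theta_{i+k},
and rho(k) = gamma(k) / gamma(0). Sigma^2 cancels.
  numerator   = (1)*(0.676) = 0.676.
  denominator = (1)^2 + (-0.029)^2 + (0.676)^2 = 1.457817.
  rho(2) = 0.676 / 1.457817 = 0.4637.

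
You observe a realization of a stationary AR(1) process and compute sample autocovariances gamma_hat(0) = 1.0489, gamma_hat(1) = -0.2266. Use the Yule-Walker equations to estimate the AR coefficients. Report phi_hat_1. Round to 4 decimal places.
\hat\phi_{1} = -0.2160

The Yule-Walker equations for an AR(p) process read, in matrix form,
  Gamma_p phi = r_p,   with   (Gamma_p)_{ij} = gamma(|i - j|),
                       (r_p)_i = gamma(i),   i,j = 1..p.
Substitute the sample gammas (Toeplitz matrix and right-hand side of size 1):
  Gamma_p = [[1.0489]]
  r_p     = [-0.2266]
With p = 1 this is the single equation gamma(0) phi_1 = gamma(1):
  phi_hat_1 = gamma(1) / gamma(0) = -0.2266 / 1.0489 = -0.2160.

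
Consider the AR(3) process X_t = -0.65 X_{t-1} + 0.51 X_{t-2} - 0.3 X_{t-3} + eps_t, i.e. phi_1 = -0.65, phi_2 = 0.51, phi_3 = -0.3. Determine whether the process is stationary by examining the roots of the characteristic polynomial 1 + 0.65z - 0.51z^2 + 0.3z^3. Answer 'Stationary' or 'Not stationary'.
\text{Not stationary}

The AR(p) characteristic polynomial is P(z) = 1 + 0.65z - 0.51z^2 + 0.3z^3.
Stationarity requires all roots to lie outside the unit circle, i.e. |z| > 1 for every root.
Degree 3: look for a simple real root z0 first, then factor out (1 - z/z0) and solve the remaining quadratic.
Testing z0 = -0.8: P(-0.8) = 1 + (0.65)(-0.8) + (-0.51)(-0.8)^2 + (0.3)(-0.8)^3
  = 1 + (-0.52) + (-0.3264) + (-0.1536) = 0.  So z_0 = -0.8 is a root, |z_0| = 0.8.
Divide out the factor (1 + 1.25 z) = (1 - z/z0) (since 1/z0 = -1.25):
  P(z) = (1 + 1.25 z)(1 + (-0.6) z + (0.24) z^2)
  [check: z-coef -0.6 - (-1.25) = 0.65; z^2-coef 0.24 - (-1.25)(-0.6) = -0.51; z^3-coef -(-1.25)(0.24) = 0.3.]
Remaining roots from the quadratic factor 1 + (-0.6) z + (0.24) z^2:
  Set 1 + (-0.6) z + (0.24) z^2 = 0, i.e. a z^2 + b z + c = 0 with a = 0.24, b = -0.6, c = 1.
  Discriminant D = b^2 - 4ac = (-0.6)^2 - 4*(0.24)*1 = 0.36 - (0.96) = -0.6.
  D < 0, so the roots are the complex-conjugate pair z = (-b +/- i sqrt(-D)) / (2a) = 1.25 +/- 1.6137i.
  For a conjugate pair |z|^2 = z * conj(z) = (product of roots) = c/a = 1/(0.24) = 4.166667, so |z| = sqrt(4.166667) = 2.0412 for both roots.
Moduli of all roots: 0.8000, 2.0412, 2.0412.
All moduli strictly greater than 1? No.
Verdict: Not stationary.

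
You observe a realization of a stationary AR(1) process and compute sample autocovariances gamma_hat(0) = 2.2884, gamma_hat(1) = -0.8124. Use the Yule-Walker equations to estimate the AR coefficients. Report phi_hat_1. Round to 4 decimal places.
\hat\phi_{1} = -0.3550

The Yule-Walker equations for an AR(p) process read, in matrix form,
  Gamma_p phi = r_p,   with   (Gamma_p)_{ij} = gamma(|i - j|),
                       (r_p)_i = gamma(i),   i,j = 1..p.
Substitute the sample gammas (Toeplitz matrix and right-hand side of size 1):
  Gamma_p = [[2.2884]]
  r_p     = [-0.8124]
With p = 1 this is the single equation gamma(0) phi_1 = gamma(1):
  phi_hat_1 = gamma(1) / gamma(0) = -0.8124 / 2.2884 = -0.3550.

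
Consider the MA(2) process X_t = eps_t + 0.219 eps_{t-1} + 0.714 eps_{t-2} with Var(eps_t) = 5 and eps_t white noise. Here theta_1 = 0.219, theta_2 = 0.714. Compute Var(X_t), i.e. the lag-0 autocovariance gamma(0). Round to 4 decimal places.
\gamma(0) = 7.7888

For an MA(q) process X_t = eps_t + sum_i theta_i eps_{t-i} with
Var(eps_t) = sigma^2, the variance is
  gamma(0) = sigma^2 * (1 + sum_i theta_i^2).
  sum_i theta_i^2 = (0.219)^2 + (0.714)^2 = 0.047961 + 0.509796 = 0.557757.
  gamma(0) = 5 * (1 + 0.557757) = 5 * 1.557757 = 7.788785, which rounds to 7.7888.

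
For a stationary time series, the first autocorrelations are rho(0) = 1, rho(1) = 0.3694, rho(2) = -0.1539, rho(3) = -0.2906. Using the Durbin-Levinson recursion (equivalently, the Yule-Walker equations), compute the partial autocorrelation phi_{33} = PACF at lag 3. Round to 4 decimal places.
\phi_{33} = -0.1181

The PACF at lag k is phi_{kk}, the last component of the solution
to the Yule-Walker system G_k phi = r_k where
  (G_k)_{ij} = rho(|i - j|), (r_k)_i = rho(i), i,j = 1..k.
Equivalently, Durbin-Levinson gives phi_{kk} iteratively:
  phi_{11} = rho(1)
  phi_{kk} = [rho(k) - sum_{j=1..k-1} phi_{k-1,j} rho(k-j)]
            / [1 - sum_{j=1..k-1} phi_{k-1,j} rho(j)],
  phi_{k,j} = phi_{k-1,j} - phi_{kk} phi_{k-1,k-j},  j = 1..k-1.
Step k = 1:
  phi_11 = rho(1) = 0.3694.
Step k = 2:
  phi_22 = [rho(2) - phi_11 rho(1)] / [1 - phi_11 rho(1)] = [-0.1539 - (0.3694)(0.3694)] / [1 - (0.3694)(0.3694)]
         = -0.29035636 / 0.86354364 = -0.336238.
  Update: phi_21 = phi_11 - phi_22 phi_11 = 0.3694 - (-0.336238)(0.3694) = 0.493606.
Step k = 3:
  phi_33 = [rho(3) - phi_21 rho(2) - phi_22 rho(1)] / [1 - phi_21 rho(1) - phi_22 rho(2)]
    numerator   = -0.2906 - (0.493606)(-0.1539) - (-0.336238)(0.3694) = -0.09042758
    denominator = 1 - (0.493606)(0.3694) - (-0.336238)(-0.1539) = 0.76591474
  phi_33 = -0.09042758 / 0.76591474 = -0.1181.
Therefore phi_{33} = -0.1181.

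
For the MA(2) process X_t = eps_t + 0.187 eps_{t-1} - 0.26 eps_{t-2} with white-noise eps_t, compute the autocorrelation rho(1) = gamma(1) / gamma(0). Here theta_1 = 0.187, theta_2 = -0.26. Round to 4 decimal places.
\rho(1) = 0.1255

For an MA(q) process with theta_0 = 1, the autocovariance is
  gamma(k) = sigma^2 * sum_{i=0..q-k} theta_i * theta_{i+k},
and rho(k) = gamma(k) / gamma(0). Sigma^2 cancels.
  numerator   = (1)*(0.187) + (0.187)*(-0.26) = 0.13838.
  denominator = (1)^2 + (0.187)^2 + (-0.26)^2 = 1.102569.
  rho(1) = 0.13838 / 1.102569 = 0.1255.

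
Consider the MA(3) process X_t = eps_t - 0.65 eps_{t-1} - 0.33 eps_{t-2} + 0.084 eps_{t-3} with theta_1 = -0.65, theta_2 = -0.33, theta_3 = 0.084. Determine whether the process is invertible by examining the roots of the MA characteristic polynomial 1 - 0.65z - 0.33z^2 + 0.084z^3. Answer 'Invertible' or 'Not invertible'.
\text{Invertible}

The MA(q) characteristic polynomial is P(z) = 1 - 0.65z - 0.33z^2 + 0.084z^3.
Invertibility requires all roots to lie outside the unit circle, i.e. |z| > 1 for every root.
Degree 3: look for a simple real root z0 first, then factor out (1 - z/z0) and solve the remaining quadratic.
Testing z0 = 5: P(5) = 1 + (-0.65)(5) + (-0.33)(5)^2 + (0.084)(5)^3
  = 1 + (-3.25) + (-8.25) + (10.5) = 0.  So z_0 = 5 is a root, |z_0| = 5.
Divide out the factor (1 - 0.2 z) = (1 - z/z0) (since 1/z0 = 0.2):
  P(z) = (1 - 0.2 z)(1 + (-0.45) z + (-0.42) z^2)
  [check: z-coef -0.45 - (0.2) = -0.65; z^2-coef -0.42 - (0.2)(-0.45) = -0.33; z^3-coef -(0.2)(-0.42) = 0.084.]
Remaining roots from the quadratic factor 1 + (-0.45) z + (-0.42) z^2:
  Set 1 + (-0.45) z + (-0.42) z^2 = 0, i.e. a z^2 + b z + c = 0 with a = -0.42, b = -0.45, c = 1.
  Discriminant D = b^2 - 4ac = (-0.45)^2 - 4*(-0.42)*1 = 0.2025 - (-1.68) = 1.8825.
  D >= 0, so the roots are real: z = (-b +/- sqrt(D)) / (2a) = (0.45 +/- 1.372042) / (-0.84).
    z_1 = (0.45 + 1.372042) / (-0.84) = -2.1691,   |z_1| = 2.1691.
    z_2 = (0.45 - 1.372042) / (-0.84) = 1.0977,   |z_2| = 1.0977.
Moduli of all roots: 5.0000, 2.1691, 1.0977.
All moduli strictly greater than 1? Yes.
Verdict: Invertible.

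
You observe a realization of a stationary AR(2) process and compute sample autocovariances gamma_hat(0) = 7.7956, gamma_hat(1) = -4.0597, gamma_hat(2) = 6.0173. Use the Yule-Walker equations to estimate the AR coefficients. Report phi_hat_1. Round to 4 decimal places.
\hat\phi_{1} = -0.1630

The Yule-Walker equations for an AR(p) process read, in matrix form,
  Gamma_p phi = r_p,   with   (Gamma_p)_{ij} = gamma(|i - j|),
                       (r_p)_i = gamma(i),   i,j = 1..p.
Substitute the sample gammas (Toeplitz matrix and right-hand side of size 2):
  Gamma_p = [[7.7956, -4.0597], [-4.0597, 7.7956]]
  r_p     = [-4.0597, 6.0173]
Written out:
  7.7956 phi_1 - 4.0597 phi_2 = -4.0597
  -4.0597 phi_1 + 7.7956 phi_2 = 6.0173
Solve by Cramer's rule:
  det = gamma(0)^2 - gamma(1)^2 = (7.7956)^2 - (-4.0597)^2 = 60.77137936 - 16.48116409 = 44.29021527
  phi_hat_1 = [gamma(1) gamma(0) - gamma(1) gamma(2)] / det = [(-4.0597)(7.7956) - (-4.0597)(6.0173)] / 44.29021527 = -7.21936451 / 44.29021527 = -0.163
  phi_hat_2 = [gamma(0) gamma(2) - gamma(1)^2] / det = [(7.7956)(6.0173) - (-4.0597)^2] / 44.29021527 = 30.42729979 / 44.29021527 = 0.687
So phi_hat = [-0.1630, 0.6870].
Therefore phi_hat_1 = -0.1630.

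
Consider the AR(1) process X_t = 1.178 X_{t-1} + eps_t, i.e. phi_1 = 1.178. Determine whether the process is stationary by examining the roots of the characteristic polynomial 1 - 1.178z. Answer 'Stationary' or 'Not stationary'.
\text{Not stationary}

The AR(p) characteristic polynomial is P(z) = 1 - 1.178z.
Stationarity requires all roots to lie outside the unit circle, i.e. |z| > 1 for every root.
This is linear in z: 1 + (-1.178) z = 0  =>  z = -1/(-1.178) = 0.848896,  |z| = 0.848896.
Moduli of all roots: 0.8489.
All moduli strictly greater than 1? No.
Verdict: Not stationary.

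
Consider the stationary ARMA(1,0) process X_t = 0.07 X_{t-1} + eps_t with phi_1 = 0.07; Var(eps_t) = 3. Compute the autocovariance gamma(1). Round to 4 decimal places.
\gamma(1) = 0.2110

Multiply the model equation by X_{t-k} and take expectations. With theta_0 = psi_0 = 1 and psi_j the MA(infinity) weights, this gives
  gamma(k) - sum_i phi_i gamma(k-i) = c_k,
  c_k = sigma^2 * sum_{j=k..q} theta_j psi_{j-k}   (c_k = 0 for k > q),
using gamma(-m) = gamma(m).
Pure AR (q = 0): c_0 = sigma^2 = 3, c_k = 0 for k >= 1.
Equations for k = 0 and k = 1 (AR order 1):
  gamma(0) = phi_1 gamma(1) + c_0
  gamma(1) = phi_1 gamma(0) + c_1
Substituting the second into the first: gamma(0) (1 - phi_1^2) = c_0 + phi_1 c_1, so
  gamma(0) = c_0 / (1 - phi_1^2) = 3 / (1 - (0.07)^2) = 3 / 0.9951 = 3.014772.
  gamma(1) = phi_1 gamma(0) = (0.07)(3.014772) = 0.211034.
Therefore gamma(1) = 0.2110 (to 4 decimal places).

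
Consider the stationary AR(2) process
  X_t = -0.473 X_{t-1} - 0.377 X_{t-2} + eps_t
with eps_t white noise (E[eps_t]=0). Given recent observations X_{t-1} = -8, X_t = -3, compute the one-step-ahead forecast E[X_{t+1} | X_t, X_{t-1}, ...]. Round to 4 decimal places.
E[X_{t+1} \mid \mathcal F_t] = 4.4350

For an AR(p) model X_t = c + sum_i phi_i X_{t-i} + eps_t, the
one-step-ahead conditional mean is
  E[X_{t+1} | X_t, ...] = c + sum_i phi_i X_{t+1-i}.
Substitute known values:
  E[X_{t+1} | ...] = (-0.473) * (-3) + (-0.377) * (-8)
                   = 4.4350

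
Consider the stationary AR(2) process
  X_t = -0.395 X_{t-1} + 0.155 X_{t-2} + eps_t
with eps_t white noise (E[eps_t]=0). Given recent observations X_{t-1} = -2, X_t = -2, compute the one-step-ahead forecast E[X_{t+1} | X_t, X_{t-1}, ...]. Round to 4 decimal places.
E[X_{t+1} \mid \mathcal F_t] = 0.4800

For an AR(p) model X_t = c + sum_i phi_i X_{t-i} + eps_t, the
one-step-ahead conditional mean is
  E[X_{t+1} | X_t, ...] = c + sum_i phi_i X_{t+1-i}.
Substitute known values:
  E[X_{t+1} | ...] = (-0.395) * (-2) + (0.155) * (-2)
                   = 0.4800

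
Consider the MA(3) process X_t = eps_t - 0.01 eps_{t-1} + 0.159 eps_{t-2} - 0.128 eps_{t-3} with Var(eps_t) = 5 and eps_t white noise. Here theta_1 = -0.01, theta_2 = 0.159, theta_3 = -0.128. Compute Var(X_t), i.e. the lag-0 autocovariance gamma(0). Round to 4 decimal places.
\gamma(0) = 5.2088

For an MA(q) process X_t = eps_t + sum_i theta_i eps_{t-i} with
Var(eps_t) = sigma^2, the variance is
  gamma(0) = sigma^2 * (1 + sum_i theta_i^2).
  sum_i theta_i^2 = (-0.01)^2 + (0.159)^2 + (-0.128)^2 = 0.0001 + 0.025281 + 0.016384 = 0.041765.
  gamma(0) = 5 * (1 + 0.041765) = 5 * 1.041765 = 5.208825, which rounds to 5.2088.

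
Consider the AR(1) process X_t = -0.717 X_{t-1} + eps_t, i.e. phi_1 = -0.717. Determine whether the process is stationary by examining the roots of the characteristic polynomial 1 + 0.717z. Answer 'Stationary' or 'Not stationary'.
\text{Stationary}

The AR(p) characteristic polynomial is P(z) = 1 + 0.717z.
Stationarity requires all roots to lie outside the unit circle, i.e. |z| > 1 for every root.
This is linear in z: 1 + (0.717) z = 0  =>  z = -1/(0.717) = -1.3947,  |z| = 1.3947.
Moduli of all roots: 1.3947.
All moduli strictly greater than 1? Yes.
Verdict: Stationary.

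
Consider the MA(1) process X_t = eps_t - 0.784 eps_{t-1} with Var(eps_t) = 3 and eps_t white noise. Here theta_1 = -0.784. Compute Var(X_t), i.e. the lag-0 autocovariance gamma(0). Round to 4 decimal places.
\gamma(0) = 4.8440

For an MA(q) process X_t = eps_t + sum_i theta_i eps_{t-i} with
Var(eps_t) = sigma^2, the variance is
  gamma(0) = sigma^2 * (1 + sum_i theta_i^2).
  sum_i theta_i^2 = (-0.784)^2 = 0.614656.
  gamma(0) = 3 * (1 + 0.614656) = 3 * 1.614656 = 4.843968, which rounds to 4.8440.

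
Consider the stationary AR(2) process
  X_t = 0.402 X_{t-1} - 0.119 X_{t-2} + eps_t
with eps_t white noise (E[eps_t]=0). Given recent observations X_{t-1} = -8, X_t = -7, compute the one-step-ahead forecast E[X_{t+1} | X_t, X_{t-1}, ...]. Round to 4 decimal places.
E[X_{t+1} \mid \mathcal F_t] = -1.8620

For an AR(p) model X_t = c + sum_i phi_i X_{t-i} + eps_t, the
one-step-ahead conditional mean is
  E[X_{t+1} | X_t, ...] = c + sum_i phi_i X_{t+1-i}.
Substitute known values:
  E[X_{t+1} | ...] = (0.402) * (-7) + (-0.119) * (-8)
                   = -1.8620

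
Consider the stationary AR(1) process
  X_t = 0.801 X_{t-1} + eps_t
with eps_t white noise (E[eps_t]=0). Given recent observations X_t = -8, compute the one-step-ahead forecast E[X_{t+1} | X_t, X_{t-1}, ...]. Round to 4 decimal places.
E[X_{t+1} \mid \mathcal F_t] = -6.4080

For an AR(p) model X_t = c + sum_i phi_i X_{t-i} + eps_t, the
one-step-ahead conditional mean is
  E[X_{t+1} | X_t, ...] = c + sum_i phi_i X_{t+1-i}.
Substitute known values:
  E[X_{t+1} | ...] = (0.801) * (-8)
                   = -6.4080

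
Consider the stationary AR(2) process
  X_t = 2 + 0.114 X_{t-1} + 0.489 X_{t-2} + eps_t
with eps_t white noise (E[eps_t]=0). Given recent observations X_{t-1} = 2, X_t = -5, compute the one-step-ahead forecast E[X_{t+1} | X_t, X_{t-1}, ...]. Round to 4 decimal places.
E[X_{t+1} \mid \mathcal F_t] = 2.4080

For an AR(p) model X_t = c + sum_i phi_i X_{t-i} + eps_t, the
one-step-ahead conditional mean is
  E[X_{t+1} | X_t, ...] = c + sum_i phi_i X_{t+1-i}.
Substitute known values:
  E[X_{t+1} | ...] = 2 + (0.114) * (-5) + (0.489) * (2)
                   = 2.4080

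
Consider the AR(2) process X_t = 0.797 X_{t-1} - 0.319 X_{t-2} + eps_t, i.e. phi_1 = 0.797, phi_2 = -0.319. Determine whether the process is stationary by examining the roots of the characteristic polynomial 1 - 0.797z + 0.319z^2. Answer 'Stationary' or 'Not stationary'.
\text{Stationary}

The AR(p) characteristic polynomial is P(z) = 1 - 0.797z + 0.319z^2.
Stationarity requires all roots to lie outside the unit circle, i.e. |z| > 1 for every root.
Set 1 + (-0.797) z + (0.319) z^2 = 0, i.e. a z^2 + b z + c = 0 with a = 0.319, b = -0.797, c = 1.
Discriminant D = b^2 - 4ac = (-0.797)^2 - 4*(0.319)*1 = 0.635209 - (1.276) = -0.640791.
D < 0, so the roots are the complex-conjugate pair z = (-b +/- i sqrt(-D)) / (2a) = 1.2492 +/- 1.2547i.
For a conjugate pair |z|^2 = z * conj(z) = (product of roots) = c/a = 1/(0.319) = 3.134796, so |z| = sqrt(3.134796) = 1.7705 for both roots.
Moduli of all roots: 1.7705, 1.7705.
All moduli strictly greater than 1? Yes.
Verdict: Stationary.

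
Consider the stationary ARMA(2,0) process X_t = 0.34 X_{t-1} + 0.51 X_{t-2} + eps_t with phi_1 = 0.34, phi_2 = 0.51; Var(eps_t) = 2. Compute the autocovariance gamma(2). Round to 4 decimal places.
\gamma(2) = 3.8884

Multiply the model equation by X_{t-k} and take expectations. With theta_0 = psi_0 = 1 and psi_j the MA(infinity) weights, this gives
  gamma(k) - sum_i phi_i gamma(k-i) = c_k,
  c_k = sigma^2 * sum_{j=k..q} theta_j psi_{j-k}   (c_k = 0 for k > q),
using gamma(-m) = gamma(m).
Pure AR (q = 0): c_0 = sigma^2 = 2, c_k = 0 for k >= 1.
Equations for k = 0, 1, 2 (AR order 2, c_2 = 0):
  (E0) gamma(0) = phi_1 gamma(1) + phi_2 gamma(2) + c_0
  (E1) gamma(1) = phi_1 gamma(0) + phi_2 gamma(1) + c_1
  (E2) gamma(2) = phi_1 gamma(1) + phi_2 gamma(0)
From (E1): gamma(1) = A gamma(0) + B with
  A = phi_1 / (1 - phi_2) = 0.34 / 0.49 = 0.693878,   B = c_1 / (1 - phi_2) = 0 / 0.49 = 0.
Insert (E2) into (E0): gamma(0) (1 - phi_2^2) = phi_1 (1 + phi_2) gamma(1) + c_0.
  phi_1 (1 + phi_2) = (0.34)(1.51) = 0.5134,   1 - phi_2^2 = 0.7399.
Replace gamma(1) by A gamma(0) + B and collect gamma(0):
  gamma(0) [0.7399 - (0.5134)(0.693878)] = c_0 = 2
  gamma(0) * 0.383663 = 2
  gamma(0) = 2 / 0.383663 = 5.212905.
  gamma(1) = A gamma(0) = (0.693878)(5.212905) = 3.617117.
  gamma(2) = phi_1 gamma(1) + phi_2 gamma(0) = (0.34)(3.617117) + (0.51)(5.212905) = 3.888401.
Therefore gamma(2) = 3.8884 (to 4 decimal places).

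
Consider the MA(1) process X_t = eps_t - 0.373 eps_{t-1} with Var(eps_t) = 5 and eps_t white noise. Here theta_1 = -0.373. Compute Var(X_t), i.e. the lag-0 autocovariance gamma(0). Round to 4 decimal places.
\gamma(0) = 5.6956

For an MA(q) process X_t = eps_t + sum_i theta_i eps_{t-i} with
Var(eps_t) = sigma^2, the variance is
  gamma(0) = sigma^2 * (1 + sum_i theta_i^2).
  sum_i theta_i^2 = (-0.373)^2 = 0.139129.
  gamma(0) = 5 * (1 + 0.139129) = 5 * 1.139129 = 5.695645, which rounds to 5.6956.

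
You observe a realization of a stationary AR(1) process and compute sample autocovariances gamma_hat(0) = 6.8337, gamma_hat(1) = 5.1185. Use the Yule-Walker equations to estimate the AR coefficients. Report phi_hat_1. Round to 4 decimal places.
\hat\phi_{1} = 0.7490

The Yule-Walker equations for an AR(p) process read, in matrix form,
  Gamma_p phi = r_p,   with   (Gamma_p)_{ij} = gamma(|i - j|),
                       (r_p)_i = gamma(i),   i,j = 1..p.
Substitute the sample gammas (Toeplitz matrix and right-hand side of size 1):
  Gamma_p = [[6.8337]]
  r_p     = [5.1185]
With p = 1 this is the single equation gamma(0) phi_1 = gamma(1):
  phi_hat_1 = gamma(1) / gamma(0) = 5.1185 / 6.8337 = 0.7490.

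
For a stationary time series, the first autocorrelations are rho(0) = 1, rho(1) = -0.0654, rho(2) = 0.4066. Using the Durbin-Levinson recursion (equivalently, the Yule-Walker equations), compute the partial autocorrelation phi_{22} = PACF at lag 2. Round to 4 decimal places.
\phi_{22} = 0.4041

The PACF at lag k is phi_{kk}, the last component of the solution
to the Yule-Walker system G_k phi = r_k where
  (G_k)_{ij} = rho(|i - j|), (r_k)_i = rho(i), i,j = 1..k.
Equivalently, Durbin-Levinson gives phi_{kk} iteratively:
  phi_{11} = rho(1)
  phi_{kk} = [rho(k) - sum_{j=1..k-1} phi_{k-1,j} rho(k-j)]
            / [1 - sum_{j=1..k-1} phi_{k-1,j} rho(j)],
  phi_{k,j} = phi_{k-1,j} - phi_{kk} phi_{k-1,k-j},  j = 1..k-1.
Step k = 1:
  phi_11 = rho(1) = -0.0654.
Step k = 2:
  phi_22 = [rho(2) - phi_11 rho(1)] / [1 - phi_11 rho(1)] = [0.4066 - (-0.0654)(-0.0654)] / [1 - (-0.0654)(-0.0654)]
         = 0.40232284 / 0.99572284 = 0.4041.
Therefore phi_{22} = 0.4041.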